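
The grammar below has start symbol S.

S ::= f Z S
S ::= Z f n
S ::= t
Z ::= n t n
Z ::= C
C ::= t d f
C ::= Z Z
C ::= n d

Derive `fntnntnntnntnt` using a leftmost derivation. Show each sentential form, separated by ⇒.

S ⇒ fZS ⇒ fCS ⇒ fZZS ⇒ fCZS ⇒ fZZZS ⇒ fCZZS ⇒ fZZZZS ⇒ fntnZZZS ⇒ fntnntnZZS ⇒ fntnntnntnZS ⇒ fntnntnntnntnS ⇒ fntnntnntnntnt

S ⇒ fZS   [S ::= f Z S]
fZS ⇒ fCS   [Z ::= C]
fCS ⇒ fZZS   [C ::= Z Z]
fZZS ⇒ fCZS   [Z ::= C]
fCZS ⇒ fZZZS   [C ::= Z Z]
fZZZS ⇒ fCZZS   [Z ::= C]
fCZZS ⇒ fZZZZS   [C ::= Z Z]
fZZZZS ⇒ fntnZZZS   [Z ::= n t n]
fntnZZZS ⇒ fntnntnZZS   [Z ::= n t n]
fntnntnZZS ⇒ fntnntnntnZS   [Z ::= n t n]
fntnntnntnZS ⇒ fntnntnntnntnS   [Z ::= n t n]
fntnntnntnntnS ⇒ fntnntnntnntnt   [S ::= t]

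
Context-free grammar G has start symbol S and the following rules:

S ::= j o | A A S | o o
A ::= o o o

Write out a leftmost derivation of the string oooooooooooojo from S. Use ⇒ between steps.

S ⇒ AAS ⇒ oooAS ⇒ ooooooS ⇒ ooooooAAS ⇒ oooooooooAS ⇒ ooooooooooooS ⇒ oooooooooooojo

S ⇒ AAS   [S ::= A A S]
AAS ⇒ oooAS   [A ::= o o o]
oooAS ⇒ ooooooS   [A ::= o o o]
ooooooS ⇒ ooooooAAS   [S ::= A A S]
ooooooAAS ⇒ oooooooooAS   [A ::= o o o]
oooooooooAS ⇒ ooooooooooooS   [A ::= o o o]
ooooooooooooS ⇒ oooooooooooojo   [S ::= j o]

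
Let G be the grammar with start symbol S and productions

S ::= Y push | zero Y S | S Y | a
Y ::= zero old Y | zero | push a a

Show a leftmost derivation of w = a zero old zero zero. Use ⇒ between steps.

S ⇒ S Y ⇒ S Y Y ⇒ a Y Y ⇒ a zero old Y Y ⇒ a zero old zero Y ⇒ a zero old zero zero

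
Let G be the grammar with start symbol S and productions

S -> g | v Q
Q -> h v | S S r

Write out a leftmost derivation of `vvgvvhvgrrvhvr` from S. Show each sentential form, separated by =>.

S => vQ => vSSr => vvQSr => vvSSrSr => vvgSrSr => vvgvQrSr => vvgvSSrrSr => vvgvvQSrrSr => vvgvvhvSrrSr => vvgvvhvgrrSr => vvgvvhvgrrvQr => vvgvvhvgrrvhvr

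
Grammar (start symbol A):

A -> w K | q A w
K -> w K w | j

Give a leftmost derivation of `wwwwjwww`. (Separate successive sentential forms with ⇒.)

A ⇒ wK   [A -> w K]
wK ⇒ wwKw   [K -> w K w]
wwKw ⇒ wwwKww   [K -> w K w]
wwwKww ⇒ wwwwKwww   [K -> w K w]
wwwwKwww ⇒ wwwwjwww   [K -> j]

A ⇒ wK ⇒ wwKw ⇒ wwwKww ⇒ wwwwKwww ⇒ wwwwjwww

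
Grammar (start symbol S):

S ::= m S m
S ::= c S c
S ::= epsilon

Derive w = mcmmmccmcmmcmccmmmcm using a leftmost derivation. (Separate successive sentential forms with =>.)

S => mSm   [S ::= m S m]
mSm => mcScm   [S ::= c S c]
mcScm => mcmSmcm   [S ::= m S m]
mcmSmcm => mcmmSmmcm   [S ::= m S m]
mcmmSmmcm => mcmmmSmmmcm   [S ::= m S m]
mcmmmSmmmcm => mcmmmcScmmmcm   [S ::= c S c]
mcmmmcScmmmcm => mcmmmccSccmmmcm   [S ::= c S c]
mcmmmccSccmmmcm => mcmmmccmSmccmmmcm   [S ::= m S m]
mcmmmccmSmccmmmcm => mcmmmccmcScmccmmmcm   [S ::= c S c]
mcmmmccmcScmccmmmcm => mcmmmccmcmSmcmccmmmcm   [S ::= m S m]
mcmmmccmcmSmcmccmmmcm => mcmmmccmcmmcmccmmmcm   [S ::= epsilon]

S=>mSm=>mcScm=>mcmSmcm=>mcmmSmmcm=>mcmmmSmmmcm=>mcmmmcScmmmcm=>mcmmmccSccmmmcm=>mcmmmccmSmccmmmcm=>mcmmmccmcScmccmmmcm=>mcmmmccmcmSmcmccmmmcm=>mcmmmccmcmmcmccmmmcm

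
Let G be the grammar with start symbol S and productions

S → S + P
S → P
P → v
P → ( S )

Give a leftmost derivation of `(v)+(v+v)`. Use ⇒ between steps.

S⇒S+P⇒P+P⇒(S)+P⇒(P)+P⇒(v)+P⇒(v)+(S)⇒(v)+(S+P)⇒(v)+(P+P)⇒(v)+(v+P)⇒(v)+(v+v)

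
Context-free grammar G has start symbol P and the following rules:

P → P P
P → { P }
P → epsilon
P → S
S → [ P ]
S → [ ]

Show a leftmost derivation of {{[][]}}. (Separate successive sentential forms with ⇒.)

P ⇒ {P} ⇒ {{P}} ⇒ {{PP}} ⇒ {{PPP}} ⇒ {{SPP}} ⇒ {{[P]PP}} ⇒ {{[]PP}} ⇒ {{[]P}} ⇒ {{[]S}} ⇒ {{[][]}}

P ⇒ {P}   [P → { P }]
{P} ⇒ {{P}}   [P → { P }]
{{P}} ⇒ {{PP}}   [P → P P]
{{PP}} ⇒ {{PPP}}   [P → P P]
{{PPP}} ⇒ {{SPP}}   [P → S]
{{SPP}} ⇒ {{[P]PP}}   [S → [ P ]]
{{[P]PP}} ⇒ {{[]PP}}   [P → epsilon]
{{[]PP}} ⇒ {{[]P}}   [P → epsilon]
{{[]P}} ⇒ {{[]S}}   [P → S]
{{[]S}} ⇒ {{[][]}}   [S → [ ]]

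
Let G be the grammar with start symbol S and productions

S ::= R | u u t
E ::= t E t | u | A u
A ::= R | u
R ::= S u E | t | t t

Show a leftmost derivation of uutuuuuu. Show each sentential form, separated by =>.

S => R   [S ::= R]
R => SuE   [R ::= S u E]
SuE => RuE   [S ::= R]
RuE => SuEuE   [R ::= S u E]
SuEuE => uutuEuE   [S ::= u u t]
uutuEuE => uutuuuE   [E ::= u]
uutuuuE => uutuuuAu   [E ::= A u]
uutuuuAu => uutuuuuu   [A ::= u]

S => R => SuE => RuE => SuEuE => uutuEuE => uutuuuE => uutuuuAu => uutuuuuu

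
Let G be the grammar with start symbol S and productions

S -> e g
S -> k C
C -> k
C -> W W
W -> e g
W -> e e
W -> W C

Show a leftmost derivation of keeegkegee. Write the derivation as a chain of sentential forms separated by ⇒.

S ⇒ kC ⇒ kWW ⇒ kWCW ⇒ keeCW ⇒ keeWWW ⇒ keeWCWW ⇒ keeegCWW ⇒ keeegkWW ⇒ keeegkegW ⇒ keeegkegee

S ⇒ kC   [S -> k C]
kC ⇒ kWW   [C -> W W]
kWW ⇒ kWCW   [W -> W C]
kWCW ⇒ keeCW   [W -> e e]
keeCW ⇒ keeWWW   [C -> W W]
keeWWW ⇒ keeWCWW   [W -> W C]
keeWCWW ⇒ keeegCWW   [W -> e g]
keeegCWW ⇒ keeegkWW   [C -> k]
keeegkWW ⇒ keeegkegW   [W -> e g]
keeegkegW ⇒ keeegkegee   [W -> e e]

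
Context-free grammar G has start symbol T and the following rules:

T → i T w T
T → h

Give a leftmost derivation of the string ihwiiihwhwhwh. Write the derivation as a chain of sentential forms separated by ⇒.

T ⇒ iTwT   [T → i T w T]
iTwT ⇒ ihwT   [T → h]
ihwT ⇒ ihwiTwT   [T → i T w T]
ihwiTwT ⇒ ihwiiTwTwT   [T → i T w T]
ihwiiTwTwT ⇒ ihwiiiTwTwTwT   [T → i T w T]
ihwiiiTwTwTwT ⇒ ihwiiihwTwTwT   [T → h]
ihwiiihwTwTwT ⇒ ihwiiihwhwTwT   [T → h]
ihwiiihwhwTwT ⇒ ihwiiihwhwhwT   [T → h]
ihwiiihwhwhwT ⇒ ihwiiihwhwhwh   [T → h]

T⇒iTwT⇒ihwT⇒ihwiTwT⇒ihwiiTwTwT⇒ihwiiiTwTwTwT⇒ihwiiihwTwTwT⇒ihwiiihwhwTwT⇒ihwiiihwhwhwT⇒ihwiiihwhwhwh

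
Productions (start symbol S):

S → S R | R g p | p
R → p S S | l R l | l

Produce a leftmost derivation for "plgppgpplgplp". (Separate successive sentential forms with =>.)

S => SR   [S → S R]
SR => RgpR   [S → R g p]
RgpR => pSSgpR   [R → p S S]
pSSgpR => pRgpSgpR   [S → R g p]
pRgpSgpR => plgpSgpR   [R → l]
plgpSgpR => plgppgpR   [S → p]
plgppgpR => plgppgppSS   [R → p S S]
plgppgppSS => plgppgppSRS   [S → S R]
plgppgppSRS => plgppgppRgpRS   [S → R g p]
plgppgppRgpRS => plgppgpplgpRS   [R → l]
plgppgpplgpRS => plgppgpplgplS   [R → l]
plgppgpplgplS => plgppgpplgplp   [S → p]

S=>SR=>RgpR=>pSSgpR=>pRgpSgpR=>plgpSgpR=>plgppgpR=>plgppgppSS=>plgppgppSRS=>plgppgppRgpRS=>plgppgpplgpRS=>plgppgpplgplS=>plgppgpplgplp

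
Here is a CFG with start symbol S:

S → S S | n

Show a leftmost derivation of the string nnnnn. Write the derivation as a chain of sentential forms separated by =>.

S => SS   [S → S S]
SS => SSS   [S → S S]
SSS => SSSS   [S → S S]
SSSS => nSSS   [S → n]
nSSS => nnSS   [S → n]
nnSS => nnSSS   [S → S S]
nnSSS => nnnSS   [S → n]
nnnSS => nnnnS   [S → n]
nnnnS => nnnnn   [S → n]

S => SS => SSS => SSSS => nSSS => nnSS => nnSSS => nnnSS => nnnnS => nnnnn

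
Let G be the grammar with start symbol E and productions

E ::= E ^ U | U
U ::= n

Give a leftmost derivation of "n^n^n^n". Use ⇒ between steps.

E ⇒ E^U ⇒ E^U^U ⇒ E^U^U^U ⇒ U^U^U^U ⇒ n^U^U^U ⇒ n^n^U^U ⇒ n^n^n^U ⇒ n^n^n^n

E ⇒ E^U   [E ::= E ^ U]
E^U ⇒ E^U^U   [E ::= E ^ U]
E^U^U ⇒ E^U^U^U   [E ::= E ^ U]
E^U^U^U ⇒ U^U^U^U   [E ::= U]
U^U^U^U ⇒ n^U^U^U   [U ::= n]
n^U^U^U ⇒ n^n^U^U   [U ::= n]
n^n^U^U ⇒ n^n^n^U   [U ::= n]
n^n^n^U ⇒ n^n^n^n   [U ::= n]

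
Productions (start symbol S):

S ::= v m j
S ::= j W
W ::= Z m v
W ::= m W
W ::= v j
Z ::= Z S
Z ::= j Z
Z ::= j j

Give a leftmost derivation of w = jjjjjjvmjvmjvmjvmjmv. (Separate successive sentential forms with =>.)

S=>jW=>jZmv=>jZSmv=>jjZSmv=>jjZSSmv=>jjjZSSmv=>jjjZSSSmv=>jjjZSSSSmv=>jjjjZSSSSmv=>jjjjjjSSSSmv=>jjjjjjvmjSSSmv=>jjjjjjvmjvmjSSmv=>jjjjjjvmjvmjvmjSmv=>jjjjjjvmjvmjvmjvmjmv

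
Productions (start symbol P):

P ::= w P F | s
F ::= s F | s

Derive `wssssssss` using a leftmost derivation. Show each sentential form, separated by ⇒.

P ⇒ wPF ⇒ wsF ⇒ wssF ⇒ wsssF ⇒ wssssF ⇒ wsssssF ⇒ wssssssF ⇒ wsssssssF ⇒ wssssssss

P ⇒ wPF   [P ::= w P F]
wPF ⇒ wsF   [P ::= s]
wsF ⇒ wssF   [F ::= s F]
wssF ⇒ wsssF   [F ::= s F]
wsssF ⇒ wssssF   [F ::= s F]
wssssF ⇒ wsssssF   [F ::= s F]
wsssssF ⇒ wssssssF   [F ::= s F]
wssssssF ⇒ wsssssssF   [F ::= s F]
wsssssssF ⇒ wssssssss   [F ::= s]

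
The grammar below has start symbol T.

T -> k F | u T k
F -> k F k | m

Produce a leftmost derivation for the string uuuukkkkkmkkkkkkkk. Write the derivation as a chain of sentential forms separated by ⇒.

T ⇒ uTk   [T -> u T k]
uTk ⇒ uuTkk   [T -> u T k]
uuTkk ⇒ uuuTkkk   [T -> u T k]
uuuTkkk ⇒ uuuuTkkkk   [T -> u T k]
uuuuTkkkk ⇒ uuuukFkkkk   [T -> k F]
uuuukFkkkk ⇒ uuuukkFkkkkk   [F -> k F k]
uuuukkFkkkkk ⇒ uuuukkkFkkkkkk   [F -> k F k]
uuuukkkFkkkkkk ⇒ uuuukkkkFkkkkkkk   [F -> k F k]
uuuukkkkFkkkkkkk ⇒ uuuukkkkkFkkkkkkkk   [F -> k F k]
uuuukkkkkFkkkkkkkk ⇒ uuuukkkkkmkkkkkkkk   [F -> m]

T ⇒ uTk ⇒ uuTkk ⇒ uuuTkkk ⇒ uuuuTkkkk ⇒ uuuukFkkkk ⇒ uuuukkFkkkkk ⇒ uuuukkkFkkkkkk ⇒ uuuukkkkFkkkkkkk ⇒ uuuukkkkkFkkkkkkkk ⇒ uuuukkkkkmkkkkkkkk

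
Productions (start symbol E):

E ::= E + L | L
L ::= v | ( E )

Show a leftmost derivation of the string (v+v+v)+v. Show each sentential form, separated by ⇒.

E ⇒ E+L ⇒ L+L ⇒ (E)+L ⇒ (E+L)+L ⇒ (E+L+L)+L ⇒ (L+L+L)+L ⇒ (v+L+L)+L ⇒ (v+v+L)+L ⇒ (v+v+v)+L ⇒ (v+v+v)+v

E ⇒ E+L   [E ::= E + L]
E+L ⇒ L+L   [E ::= L]
L+L ⇒ (E)+L   [L ::= ( E )]
(E)+L ⇒ (E+L)+L   [E ::= E + L]
(E+L)+L ⇒ (E+L+L)+L   [E ::= E + L]
(E+L+L)+L ⇒ (L+L+L)+L   [E ::= L]
(L+L+L)+L ⇒ (v+L+L)+L   [L ::= v]
(v+L+L)+L ⇒ (v+v+L)+L   [L ::= v]
(v+v+L)+L ⇒ (v+v+v)+L   [L ::= v]
(v+v+v)+L ⇒ (v+v+v)+v   [L ::= v]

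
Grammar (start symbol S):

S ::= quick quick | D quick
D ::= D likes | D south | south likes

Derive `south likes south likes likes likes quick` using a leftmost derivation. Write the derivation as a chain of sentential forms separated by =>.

S => D quick   [S ::= D quick]
D quick => D likes quick   [D ::= D likes]
D likes quick => D likes likes quick   [D ::= D likes]
D likes likes quick => D likes likes likes quick   [D ::= D likes]
D likes likes likes quick => D south likes likes likes quick   [D ::= D south]
D south likes likes likes quick => south likes south likes likes likes quick   [D ::= south likes]

S => D quick => D likes quick => D likes likes quick => D likes likes likes quick => D south likes likes likes quick => south likes south likes likes likes quick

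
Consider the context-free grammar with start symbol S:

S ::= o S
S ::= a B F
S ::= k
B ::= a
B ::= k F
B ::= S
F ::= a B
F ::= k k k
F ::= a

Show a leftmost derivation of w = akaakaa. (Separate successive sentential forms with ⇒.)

S ⇒ aBF ⇒ akFF ⇒ akaF ⇒ akaaB ⇒ akaakF ⇒ akaakaB ⇒ akaakaa

S ⇒ aBF   [S ::= a B F]
aBF ⇒ akFF   [B ::= k F]
akFF ⇒ akaF   [F ::= a]
akaF ⇒ akaaB   [F ::= a B]
akaaB ⇒ akaakF   [B ::= k F]
akaakF ⇒ akaakaB   [F ::= a B]
akaakaB ⇒ akaakaa   [B ::= a]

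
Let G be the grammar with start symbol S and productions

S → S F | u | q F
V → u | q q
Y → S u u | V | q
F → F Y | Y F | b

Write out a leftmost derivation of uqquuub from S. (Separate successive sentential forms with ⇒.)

S ⇒ SF   [S → S F]
SF ⇒ uF   [S → u]
uF ⇒ uYF   [F → Y F]
uYF ⇒ uVF   [Y → V]
uVF ⇒ uqqF   [V → q q]
uqqF ⇒ uqqYF   [F → Y F]
uqqYF ⇒ uqqSuuF   [Y → S u u]
uqqSuuF ⇒ uqquuuF   [S → u]
uqquuuF ⇒ uqquuub   [F → b]

S ⇒ SF ⇒ uF ⇒ uYF ⇒ uVF ⇒ uqqF ⇒ uqqYF ⇒ uqqSuuF ⇒ uqquuuF ⇒ uqquuub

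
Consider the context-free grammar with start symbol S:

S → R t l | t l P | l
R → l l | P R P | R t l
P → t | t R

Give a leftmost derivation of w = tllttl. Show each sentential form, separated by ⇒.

S ⇒ Rtl ⇒ PRPtl ⇒ tRPtl ⇒ tllPtl ⇒ tllttl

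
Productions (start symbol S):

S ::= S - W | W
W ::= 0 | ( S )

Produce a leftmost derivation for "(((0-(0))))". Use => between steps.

S => W => (S) => (W) => ((S)) => ((W)) => (((S))) => (((S-W))) => (((W-W))) => (((0-W))) => (((0-(S)))) => (((0-(W)))) => (((0-(0))))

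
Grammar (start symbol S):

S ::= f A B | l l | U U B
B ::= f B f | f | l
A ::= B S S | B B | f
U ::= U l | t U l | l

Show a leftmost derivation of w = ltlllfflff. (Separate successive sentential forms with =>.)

S => UUB => lUB => ltUlB => ltUllB => ltlllB => ltlllfBf => ltlllffBff => ltlllfflff

S => UUB   [S ::= U U B]
UUB => lUB   [U ::= l]
lUB => ltUlB   [U ::= t U l]
ltUlB => ltUllB   [U ::= U l]
ltUllB => ltlllB   [U ::= l]
ltlllB => ltlllfBf   [B ::= f B f]
ltlllfBf => ltlllffBff   [B ::= f B f]
ltlllffBff => ltlllfflff   [B ::= l]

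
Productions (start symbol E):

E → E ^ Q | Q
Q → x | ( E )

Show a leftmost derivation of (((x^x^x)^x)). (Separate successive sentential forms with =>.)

E => Q => (E) => (Q) => ((E)) => ((E^Q)) => ((Q^Q)) => (((E)^Q)) => (((E^Q)^Q)) => (((E^Q^Q)^Q)) => (((Q^Q^Q)^Q)) => (((x^Q^Q)^Q)) => (((x^x^Q)^Q)) => (((x^x^x)^Q)) => (((x^x^x)^x))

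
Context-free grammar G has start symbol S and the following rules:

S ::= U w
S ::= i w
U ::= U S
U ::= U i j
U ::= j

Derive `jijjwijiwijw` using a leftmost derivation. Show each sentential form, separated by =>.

S => Uw => Uijw => USijw => UijSijw => USijSijw => UijSijSijw => jijSijSijw => jijUwijSijw => jijjwijSijw => jijjwijiwijw

S => Uw   [S ::= U w]
Uw => Uijw   [U ::= U i j]
Uijw => USijw   [U ::= U S]
USijw => UijSijw   [U ::= U i j]
UijSijw => USijSijw   [U ::= U S]
USijSijw => UijSijSijw   [U ::= U i j]
UijSijSijw => jijSijSijw   [U ::= j]
jijSijSijw => jijUwijSijw   [S ::= U w]
jijUwijSijw => jijjwijSijw   [U ::= j]
jijjwijSijw => jijjwijiwijw   [S ::= i w]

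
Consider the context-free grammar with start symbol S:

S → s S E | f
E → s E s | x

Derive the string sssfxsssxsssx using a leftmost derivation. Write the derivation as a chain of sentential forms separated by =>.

S => sSE   [S → s S E]
sSE => ssSEE   [S → s S E]
ssSEE => sssSEEE   [S → s S E]
sssSEEE => sssfEEE   [S → f]
sssfEEE => sssfxEE   [E → x]
sssfxEE => sssfxsEsE   [E → s E s]
sssfxsEsE => sssfxssEssE   [E → s E s]
sssfxssEssE => sssfxsssEsssE   [E → s E s]
sssfxsssEsssE => sssfxsssxsssE   [E → x]
sssfxsssxsssE => sssfxsssxsssx   [E → x]

S => sSE => ssSEE => sssSEEE => sssfEEE => sssfxEE => sssfxsEsE => sssfxssEssE => sssfxsssEsssE => sssfxsssxsssE => sssfxsssxsssx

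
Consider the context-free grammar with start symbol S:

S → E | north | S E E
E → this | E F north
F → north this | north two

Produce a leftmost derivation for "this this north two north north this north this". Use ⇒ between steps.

S ⇒ S E E ⇒ E E E ⇒ this E E ⇒ this E F north E ⇒ this E F north F north E ⇒ this this F north F north E ⇒ this this north two north F north E ⇒ this this north two north north this north E ⇒ this this north two north north this north this

S ⇒ S E E   [S → S E E]
S E E ⇒ E E E   [S → E]
E E E ⇒ this E E   [E → this]
this E E ⇒ this E F north E   [E → E F north]
this E F north E ⇒ this E F north F north E   [E → E F north]
this E F north F north E ⇒ this this F north F north E   [E → this]
this this F north F north E ⇒ this this north two north F north E   [F → north two]
this this north two north F north E ⇒ this this north two north north this north E   [F → north this]
this this north two north north this north E ⇒ this this north two north north this north this   [E → this]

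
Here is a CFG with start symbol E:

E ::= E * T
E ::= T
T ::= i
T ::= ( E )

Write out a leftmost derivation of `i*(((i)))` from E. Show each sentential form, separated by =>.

E => E*T => T*T => i*T => i*(E) => i*(T) => i*((E)) => i*((T)) => i*(((E))) => i*(((T))) => i*(((i)))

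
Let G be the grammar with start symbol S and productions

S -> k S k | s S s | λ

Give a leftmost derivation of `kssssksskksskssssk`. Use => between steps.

S => kSk   [S -> k S k]
kSk => ksSsk   [S -> s S s]
ksSsk => kssSssk   [S -> s S s]
kssSssk => ksssSsssk   [S -> s S s]
ksssSsssk => kssssSssssk   [S -> s S s]
kssssSssssk => ksssskSkssssk   [S -> k S k]
ksssskSkssssk => kssssksSskssssk   [S -> s S s]
kssssksSskssssk => ksssskssSsskssssk   [S -> s S s]
ksssskssSsskssssk => kssssksskSksskssssk   [S -> k S k]
kssssksskSksskssssk => kssssksskksskssssk   [S -> λ]

S=>kSk=>ksSsk=>kssSssk=>ksssSsssk=>kssssSssssk=>ksssskSkssssk=>kssssksSskssssk=>ksssskssSsskssssk=>kssssksskSksskssssk=>kssssksskksskssssk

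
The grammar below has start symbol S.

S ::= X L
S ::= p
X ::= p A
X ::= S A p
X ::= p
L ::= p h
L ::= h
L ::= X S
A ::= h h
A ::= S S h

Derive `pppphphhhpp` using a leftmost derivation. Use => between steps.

S=>XL=>pL=>pXS=>pSApS=>pXLApS=>ppALApS=>ppSShLApS=>pppShLApS=>pppphLApS=>pppphphApS=>pppphphhhpS=>pppphphhhpp

S => XL   [S ::= X L]
XL => pL   [X ::= p]
pL => pXS   [L ::= X S]
pXS => pSApS   [X ::= S A p]
pSApS => pXLApS   [S ::= X L]
pXLApS => ppALApS   [X ::= p A]
ppALApS => ppSShLApS   [A ::= S S h]
ppSShLApS => pppShLApS   [S ::= p]
pppShLApS => pppphLApS   [S ::= p]
pppphLApS => pppphphApS   [L ::= p h]
pppphphApS => pppphphhhpS   [A ::= h h]
pppphphhhpS => pppphphhhpp   [S ::= p]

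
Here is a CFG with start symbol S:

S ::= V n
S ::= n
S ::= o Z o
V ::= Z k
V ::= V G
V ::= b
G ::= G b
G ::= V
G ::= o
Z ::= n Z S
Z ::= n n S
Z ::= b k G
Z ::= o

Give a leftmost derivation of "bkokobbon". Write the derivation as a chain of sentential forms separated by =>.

S => Vn => VGn => VGGn => VGGGn => ZkGGGn => bkGkGGGn => bkokGGGn => bkokGbGGn => bkokobGGn => bkokobVGn => bkokobbGn => bkokobbon

S => Vn   [S ::= V n]
Vn => VGn   [V ::= V G]
VGn => VGGn   [V ::= V G]
VGGn => VGGGn   [V ::= V G]
VGGGn => ZkGGGn   [V ::= Z k]
ZkGGGn => bkGkGGGn   [Z ::= b k G]
bkGkGGGn => bkokGGGn   [G ::= o]
bkokGGGn => bkokGbGGn   [G ::= G b]
bkokGbGGn => bkokobGGn   [G ::= o]
bkokobGGn => bkokobVGn   [G ::= V]
bkokobVGn => bkokobbGn   [V ::= b]
bkokobbGn => bkokobbon   [G ::= o]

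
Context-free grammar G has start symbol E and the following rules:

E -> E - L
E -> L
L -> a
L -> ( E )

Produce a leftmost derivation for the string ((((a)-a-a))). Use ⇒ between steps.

E ⇒ L   [E -> L]
L ⇒ (E)   [L -> ( E )]
(E) ⇒ (L)   [E -> L]
(L) ⇒ ((E))   [L -> ( E )]
((E)) ⇒ ((L))   [E -> L]
((L)) ⇒ (((E)))   [L -> ( E )]
(((E))) ⇒ (((E-L)))   [E -> E - L]
(((E-L))) ⇒ (((E-L-L)))   [E -> E - L]
(((E-L-L))) ⇒ (((L-L-L)))   [E -> L]
(((L-L-L))) ⇒ ((((E)-L-L)))   [L -> ( E )]
((((E)-L-L))) ⇒ ((((L)-L-L)))   [E -> L]
((((L)-L-L))) ⇒ ((((a)-L-L)))   [L -> a]
((((a)-L-L))) ⇒ ((((a)-a-L)))   [L -> a]
((((a)-a-L))) ⇒ ((((a)-a-a)))   [L -> a]

E⇒L⇒(E)⇒(L)⇒((E))⇒((L))⇒(((E)))⇒(((E-L)))⇒(((E-L-L)))⇒(((L-L-L)))⇒((((E)-L-L)))⇒((((L)-L-L)))⇒((((a)-L-L)))⇒((((a)-a-L)))⇒((((a)-a-a)))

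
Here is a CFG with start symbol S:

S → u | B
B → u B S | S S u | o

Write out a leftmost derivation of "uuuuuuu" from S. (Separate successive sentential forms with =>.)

S=>B=>SSu=>BSu=>uBSSu=>uSSuSSu=>uuSuSSu=>uuuuSSu=>uuuuuSu=>uuuuuuu

S => B   [S → B]
B => SSu   [B → S S u]
SSu => BSu   [S → B]
BSu => uBSSu   [B → u B S]
uBSSu => uSSuSSu   [B → S S u]
uSSuSSu => uuSuSSu   [S → u]
uuSuSSu => uuuuSSu   [S → u]
uuuuSSu => uuuuuSu   [S → u]
uuuuuSu => uuuuuuu   [S → u]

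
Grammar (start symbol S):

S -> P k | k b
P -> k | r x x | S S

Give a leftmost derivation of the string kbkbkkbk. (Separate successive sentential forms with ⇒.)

S ⇒ Pk ⇒ SSk ⇒ PkSk ⇒ SSkSk ⇒ kbSkSk ⇒ kbkbkSk ⇒ kbkbkkbk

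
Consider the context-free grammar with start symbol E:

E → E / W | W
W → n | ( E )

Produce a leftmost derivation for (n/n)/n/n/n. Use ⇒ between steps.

E ⇒ E/W   [E → E / W]
E/W ⇒ E/W/W   [E → E / W]
E/W/W ⇒ E/W/W/W   [E → E / W]
E/W/W/W ⇒ W/W/W/W   [E → W]
W/W/W/W ⇒ (E)/W/W/W   [W → ( E )]
(E)/W/W/W ⇒ (E/W)/W/W/W   [E → E / W]
(E/W)/W/W/W ⇒ (W/W)/W/W/W   [E → W]
(W/W)/W/W/W ⇒ (n/W)/W/W/W   [W → n]
(n/W)/W/W/W ⇒ (n/n)/W/W/W   [W → n]
(n/n)/W/W/W ⇒ (n/n)/n/W/W   [W → n]
(n/n)/n/W/W ⇒ (n/n)/n/n/W   [W → n]
(n/n)/n/n/W ⇒ (n/n)/n/n/n   [W → n]

E ⇒ E/W ⇒ E/W/W ⇒ E/W/W/W ⇒ W/W/W/W ⇒ (E)/W/W/W ⇒ (E/W)/W/W/W ⇒ (W/W)/W/W/W ⇒ (n/W)/W/W/W ⇒ (n/n)/W/W/W ⇒ (n/n)/n/W/W ⇒ (n/n)/n/n/W ⇒ (n/n)/n/n/n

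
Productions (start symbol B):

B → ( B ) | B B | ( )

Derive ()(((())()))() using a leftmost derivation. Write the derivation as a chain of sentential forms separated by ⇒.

B ⇒ BB ⇒ ()B ⇒ ()BB ⇒ ()(B)B ⇒ ()((B))B ⇒ ()((BB))B ⇒ ()(((B)B))B ⇒ ()(((())B))B ⇒ ()(((())()))B ⇒ ()(((())()))()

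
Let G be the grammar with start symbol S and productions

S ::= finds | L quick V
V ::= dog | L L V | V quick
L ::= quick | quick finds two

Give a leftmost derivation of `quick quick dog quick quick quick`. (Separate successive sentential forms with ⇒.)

S ⇒ L quick V ⇒ quick quick V ⇒ quick quick V quick ⇒ quick quick V quick quick ⇒ quick quick V quick quick quick ⇒ quick quick dog quick quick quick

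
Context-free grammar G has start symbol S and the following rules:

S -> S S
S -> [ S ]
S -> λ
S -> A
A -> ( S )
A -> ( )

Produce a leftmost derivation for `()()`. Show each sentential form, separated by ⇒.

S ⇒ SS   [S -> S S]
SS ⇒ AS   [S -> A]
AS ⇒ (S)S   [A -> ( S )]
(S)S ⇒ ()S   [S -> λ]
()S ⇒ ()A   [S -> A]
()A ⇒ ()()   [A -> ( )]

S ⇒ SS ⇒ AS ⇒ (S)S ⇒ ()S ⇒ ()A ⇒ ()()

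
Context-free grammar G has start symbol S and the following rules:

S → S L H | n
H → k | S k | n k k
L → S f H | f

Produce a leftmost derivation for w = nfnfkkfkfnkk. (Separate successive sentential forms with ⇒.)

S ⇒ SLH   [S → S L H]
SLH ⇒ SLHLH   [S → S L H]
SLHLH ⇒ SLHLHLH   [S → S L H]
SLHLHLH ⇒ nLHLHLH   [S → n]
nLHLHLH ⇒ nfHLHLH   [L → f]
nfHLHLH ⇒ nfSkLHLH   [H → S k]
nfSkLHLH ⇒ nfSLHkLHLH   [S → S L H]
nfSLHkLHLH ⇒ nfnLHkLHLH   [S → n]
nfnLHkLHLH ⇒ nfnfHkLHLH   [L → f]
nfnfHkLHLH ⇒ nfnfkkLHLH   [H → k]
nfnfkkLHLH ⇒ nfnfkkfHLH   [L → f]
nfnfkkfHLH ⇒ nfnfkkfkLH   [H → k]
nfnfkkfkLH ⇒ nfnfkkfkfH   [L → f]
nfnfkkfkfH ⇒ nfnfkkfkfnkk   [H → n k k]

S ⇒ SLH ⇒ SLHLH ⇒ SLHLHLH ⇒ nLHLHLH ⇒ nfHLHLH ⇒ nfSkLHLH ⇒ nfSLHkLHLH ⇒ nfnLHkLHLH ⇒ nfnfHkLHLH ⇒ nfnfkkLHLH ⇒ nfnfkkfHLH ⇒ nfnfkkfkLH ⇒ nfnfkkfkfH ⇒ nfnfkkfkfnkk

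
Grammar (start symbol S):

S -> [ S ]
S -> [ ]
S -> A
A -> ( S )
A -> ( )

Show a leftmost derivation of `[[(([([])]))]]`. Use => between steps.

S => [S]   [S -> [ S ]]
[S] => [[S]]   [S -> [ S ]]
[[S]] => [[A]]   [S -> A]
[[A]] => [[(S)]]   [A -> ( S )]
[[(S)]] => [[(A)]]   [S -> A]
[[(A)]] => [[((S))]]   [A -> ( S )]
[[((S))]] => [[(([S]))]]   [S -> [ S ]]
[[(([S]))]] => [[(([A]))]]   [S -> A]
[[(([A]))]] => [[(([(S)]))]]   [A -> ( S )]
[[(([(S)]))]] => [[(([([])]))]]   [S -> [ ]]

S => [S] => [[S]] => [[A]] => [[(S)]] => [[(A)]] => [[((S))]] => [[(([S]))]] => [[(([A]))]] => [[(([(S)]))]] => [[(([([])]))]]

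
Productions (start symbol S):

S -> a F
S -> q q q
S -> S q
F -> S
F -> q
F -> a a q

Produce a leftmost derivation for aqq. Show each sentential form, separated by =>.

S => Sq => aFq => aqq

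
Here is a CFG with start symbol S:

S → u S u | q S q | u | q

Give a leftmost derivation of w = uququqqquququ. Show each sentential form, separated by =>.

S => uSu => uqSqu => uquSuqu => uquqSququ => uququSuququ => uququqSquququ => uququqqquququ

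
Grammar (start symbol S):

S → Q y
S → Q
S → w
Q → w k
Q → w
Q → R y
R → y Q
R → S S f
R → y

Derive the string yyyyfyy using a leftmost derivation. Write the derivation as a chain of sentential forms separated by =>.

S => Qy => Ryy => SSfyy => QSfyy => RySfyy => yySfyy => yyQfyy => yyRyfyy => yyyyfyy

S => Qy   [S → Q y]
Qy => Ryy   [Q → R y]
Ryy => SSfyy   [R → S S f]
SSfyy => QSfyy   [S → Q]
QSfyy => RySfyy   [Q → R y]
RySfyy => yySfyy   [R → y]
yySfyy => yyQfyy   [S → Q]
yyQfyy => yyRyfyy   [Q → R y]
yyRyfyy => yyyyfyy   [R → y]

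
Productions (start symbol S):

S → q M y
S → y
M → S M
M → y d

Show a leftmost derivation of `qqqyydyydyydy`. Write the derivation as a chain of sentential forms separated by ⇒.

S ⇒ qMy   [S → q M y]
qMy ⇒ qSMy   [M → S M]
qSMy ⇒ qqMyMy   [S → q M y]
qqMyMy ⇒ qqSMyMy   [M → S M]
qqSMyMy ⇒ qqqMyMyMy   [S → q M y]
qqqMyMyMy ⇒ qqqSMyMyMy   [M → S M]
qqqSMyMyMy ⇒ qqqyMyMyMy   [S → y]
qqqyMyMyMy ⇒ qqqyydyMyMy   [M → y d]
qqqyydyMyMy ⇒ qqqyydyydyMy   [M → y d]
qqqyydyydyMy ⇒ qqqyydyydyydy   [M → y d]

S⇒qMy⇒qSMy⇒qqMyMy⇒qqSMyMy⇒qqqMyMyMy⇒qqqSMyMyMy⇒qqqyMyMyMy⇒qqqyydyMyMy⇒qqqyydyydyMy⇒qqqyydyydyydy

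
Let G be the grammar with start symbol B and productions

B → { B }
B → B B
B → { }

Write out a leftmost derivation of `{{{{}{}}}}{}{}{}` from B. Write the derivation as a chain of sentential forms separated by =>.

B => BB => BBB => BBBB => {B}BBB => {{B}}BBB => {{{B}}}BBB => {{{BB}}}BBB => {{{{}B}}}BBB => {{{{}{}}}}BBB => {{{{}{}}}}{}BB => {{{{}{}}}}{}{}B => {{{{}{}}}}{}{}{}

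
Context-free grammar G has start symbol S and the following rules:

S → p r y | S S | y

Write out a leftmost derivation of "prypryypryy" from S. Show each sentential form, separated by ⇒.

S ⇒ SS   [S → S S]
SS ⇒ SSS   [S → S S]
SSS ⇒ SSSS   [S → S S]
SSSS ⇒ SSSSS   [S → S S]
SSSSS ⇒ prySSSS   [S → p r y]
prySSSS ⇒ pryprySSS   [S → p r y]
pryprySSS ⇒ prypryySS   [S → y]
prypryySS ⇒ prypryypryS   [S → p r y]
prypryypryS ⇒ prypryypryy   [S → y]

S ⇒ SS ⇒ SSS ⇒ SSSS ⇒ SSSSS ⇒ prySSSS ⇒ pryprySSS ⇒ prypryySS ⇒ prypryypryS ⇒ prypryypryy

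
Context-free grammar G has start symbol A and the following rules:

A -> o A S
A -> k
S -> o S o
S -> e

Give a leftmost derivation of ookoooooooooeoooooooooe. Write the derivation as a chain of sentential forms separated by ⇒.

A ⇒ oAS ⇒ ooASS ⇒ ookSS ⇒ ookoSoS ⇒ ookooSooS ⇒ ookoooSoooS ⇒ ookooooSooooS ⇒ ookoooooSoooooS ⇒ ookooooooSooooooS ⇒ ookoooooooSoooooooS ⇒ ookooooooooSooooooooS ⇒ ookoooooooooSoooooooooS ⇒ ookoooooooooeoooooooooS ⇒ ookoooooooooeoooooooooe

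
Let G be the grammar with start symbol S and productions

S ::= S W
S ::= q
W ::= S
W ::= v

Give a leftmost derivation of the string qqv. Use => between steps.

S => SW => qW => qS => qSW => qqW => qqv

S => SW   [S ::= S W]
SW => qW   [S ::= q]
qW => qS   [W ::= S]
qS => qSW   [S ::= S W]
qSW => qqW   [S ::= q]
qqW => qqv   [W ::= v]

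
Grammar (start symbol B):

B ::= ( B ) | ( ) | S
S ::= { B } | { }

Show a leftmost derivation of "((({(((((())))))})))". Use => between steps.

B => (B)   [B ::= ( B )]
(B) => ((B))   [B ::= ( B )]
((B)) => (((B)))   [B ::= ( B )]
(((B))) => (((S)))   [B ::= S]
(((S))) => ((({B})))   [S ::= { B }]
((({B}))) => ((({(B)})))   [B ::= ( B )]
((({(B)}))) => ((({((B))})))   [B ::= ( B )]
((({((B))}))) => ((({(((B)))})))   [B ::= ( B )]
((({(((B)))}))) => ((({((((B))))})))   [B ::= ( B )]
((({((((B))))}))) => ((({(((((B)))))})))   [B ::= ( B )]
((({(((((B)))))}))) => ((({(((((())))))})))   [B ::= ( )]

B=>(B)=>((B))=>(((B)))=>(((S)))=>((({B})))=>((({(B)})))=>((({((B))})))=>((({(((B)))})))=>((({((((B))))})))=>((({(((((B)))))})))=>((({(((((())))))})))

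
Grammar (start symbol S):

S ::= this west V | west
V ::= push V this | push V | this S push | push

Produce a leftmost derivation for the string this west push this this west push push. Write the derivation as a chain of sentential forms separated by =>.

S => this west V => this west push V => this west push this S push => this west push this this west V push => this west push this this west push push

S => this west V   [S ::= this west V]
this west V => this west push V   [V ::= push V]
this west push V => this west push this S push   [V ::= this S push]
this west push this S push => this west push this this west V push   [S ::= this west V]
this west push this this west V push => this west push this this west push push   [V ::= push]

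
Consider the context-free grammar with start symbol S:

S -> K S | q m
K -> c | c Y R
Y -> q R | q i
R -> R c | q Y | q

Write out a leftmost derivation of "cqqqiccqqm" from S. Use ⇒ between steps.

S ⇒ KS ⇒ cYRS ⇒ cqRRS ⇒ cqRcRS ⇒ cqRccRS ⇒ cqqYccRS ⇒ cqqqiccRS ⇒ cqqqiccqS ⇒ cqqqiccqqm

S ⇒ KS   [S -> K S]
KS ⇒ cYRS   [K -> c Y R]
cYRS ⇒ cqRRS   [Y -> q R]
cqRRS ⇒ cqRcRS   [R -> R c]
cqRcRS ⇒ cqRccRS   [R -> R c]
cqRccRS ⇒ cqqYccRS   [R -> q Y]
cqqYccRS ⇒ cqqqiccRS   [Y -> q i]
cqqqiccRS ⇒ cqqqiccqS   [R -> q]
cqqqiccqS ⇒ cqqqiccqqm   [S -> q m]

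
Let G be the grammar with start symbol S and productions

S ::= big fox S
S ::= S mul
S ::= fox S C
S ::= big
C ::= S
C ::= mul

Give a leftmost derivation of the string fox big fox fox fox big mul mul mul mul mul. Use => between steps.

S => S mul => fox S C mul => fox big fox S C mul => fox big fox fox S C C mul => fox big fox fox fox S C C C mul => fox big fox fox fox S mul C C C mul => fox big fox fox fox big mul C C C mul => fox big fox fox fox big mul mul C C mul => fox big fox fox fox big mul mul mul C mul => fox big fox fox fox big mul mul mul mul mul

S => S mul   [S ::= S mul]
S mul => fox S C mul   [S ::= fox S C]
fox S C mul => fox big fox S C mul   [S ::= big fox S]
fox big fox S C mul => fox big fox fox S C C mul   [S ::= fox S C]
fox big fox fox S C C mul => fox big fox fox fox S C C C mul   [S ::= fox S C]
fox big fox fox fox S C C C mul => fox big fox fox fox S mul C C C mul   [S ::= S mul]
fox big fox fox fox S mul C C C mul => fox big fox fox fox big mul C C C mul   [S ::= big]
fox big fox fox fox big mul C C C mul => fox big fox fox fox big mul mul C C mul   [C ::= mul]
fox big fox fox fox big mul mul C C mul => fox big fox fox fox big mul mul mul C mul   [C ::= mul]
fox big fox fox fox big mul mul mul C mul => fox big fox fox fox big mul mul mul mul mul   [C ::= mul]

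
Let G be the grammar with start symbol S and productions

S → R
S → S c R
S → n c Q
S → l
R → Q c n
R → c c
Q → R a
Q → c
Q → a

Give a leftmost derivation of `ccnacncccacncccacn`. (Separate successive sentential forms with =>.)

S => ScR   [S → S c R]
ScR => ScRcR   [S → S c R]
ScRcR => RcRcR   [S → R]
RcRcR => QcncRcR   [R → Q c n]
QcncRcR => RacncRcR   [Q → R a]
RacncRcR => QcnacncRcR   [R → Q c n]
QcnacncRcR => ccnacncRcR   [Q → c]
ccnacncRcR => ccnacncQcncR   [R → Q c n]
ccnacncQcncR => ccnacncRacncR   [Q → R a]
ccnacncRacncR => ccnacncccacncR   [R → c c]
ccnacncccacncR => ccnacncccacncQcn   [R → Q c n]
ccnacncccacncQcn => ccnacncccacncRacn   [Q → R a]
ccnacncccacncRacn => ccnacncccacncccacn   [R → c c]

S => ScR => ScRcR => RcRcR => QcncRcR => RacncRcR => QcnacncRcR => ccnacncRcR => ccnacncQcncR => ccnacncRacncR => ccnacncccacncR => ccnacncccacncQcn => ccnacncccacncRacn => ccnacncccacncccacn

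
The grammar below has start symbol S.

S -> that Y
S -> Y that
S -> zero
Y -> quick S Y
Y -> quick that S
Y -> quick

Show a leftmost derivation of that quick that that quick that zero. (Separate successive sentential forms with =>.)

S => that Y => that quick that S => that quick that that Y => that quick that that quick that S => that quick that that quick that zero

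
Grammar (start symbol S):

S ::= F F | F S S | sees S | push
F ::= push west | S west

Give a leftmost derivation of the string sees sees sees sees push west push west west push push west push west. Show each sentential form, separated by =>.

S => sees S => sees sees S => sees sees sees S => sees sees sees F F => sees sees sees S west F => sees sees sees sees S west F => sees sees sees sees F S S west F => sees sees sees sees S west S S west F => sees sees sees sees F F west S S west F => sees sees sees sees push west F west S S west F => sees sees sees sees push west push west west S S west F => sees sees sees sees push west push west west push S west F => sees sees sees sees push west push west west push push west F => sees sees sees sees push west push west west push push west push west

S => sees S   [S ::= sees S]
sees S => sees sees S   [S ::= sees S]
sees sees S => sees sees sees S   [S ::= sees S]
sees sees sees S => sees sees sees F F   [S ::= F F]
sees sees sees F F => sees sees sees S west F   [F ::= S west]
sees sees sees S west F => sees sees sees sees S west F   [S ::= sees S]
sees sees sees sees S west F => sees sees sees sees F S S west F   [S ::= F S S]
sees sees sees sees F S S west F => sees sees sees sees S west S S west F   [F ::= S west]
sees sees sees sees S west S S west F => sees sees sees sees F F west S S west F   [S ::= F F]
sees sees sees sees F F west S S west F => sees sees sees sees push west F west S S west F   [F ::= push west]
sees sees sees sees push west F west S S west F => sees sees sees sees push west push west west S S west F   [F ::= push west]
sees sees sees sees push west push west west S S west F => sees sees sees sees push west push west west push S west F   [S ::= push]
sees sees sees sees push west push west west push S west F => sees sees sees sees push west push west west push push west F   [S ::= push]
sees sees sees sees push west push west west push push west F => sees sees sees sees push west push west west push push west push west   [F ::= push west]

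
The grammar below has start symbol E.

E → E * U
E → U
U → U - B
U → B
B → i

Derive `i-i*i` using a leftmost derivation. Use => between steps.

E => E*U => U*U => U-B*U => B-B*U => i-B*U => i-i*U => i-i*B => i-i*i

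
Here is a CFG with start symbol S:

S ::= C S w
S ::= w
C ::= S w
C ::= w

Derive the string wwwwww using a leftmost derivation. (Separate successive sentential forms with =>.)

S => CSw => SwSw => CSwwSw => wSwwSw => wwwwSw => wwwwww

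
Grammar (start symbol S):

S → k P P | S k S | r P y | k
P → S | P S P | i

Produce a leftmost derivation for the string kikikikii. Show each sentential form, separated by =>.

S => kPP => kPSPP => kPSPSPP => kPSPSPSPP => kiSPSPSPP => kikPSPSPP => kikiSPSPP => kikikPSPP => kikikiSPP => kikikikPP => kikikikiP => kikikikii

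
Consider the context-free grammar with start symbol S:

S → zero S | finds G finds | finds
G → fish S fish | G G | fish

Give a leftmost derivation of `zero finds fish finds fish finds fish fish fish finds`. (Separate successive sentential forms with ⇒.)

S ⇒ zero S ⇒ zero finds G finds ⇒ zero finds G G finds ⇒ zero finds G G G finds ⇒ zero finds fish S fish G G finds ⇒ zero finds fish finds G finds fish G G finds ⇒ zero finds fish finds fish finds fish G G finds ⇒ zero finds fish finds fish finds fish fish G finds ⇒ zero finds fish finds fish finds fish fish fish finds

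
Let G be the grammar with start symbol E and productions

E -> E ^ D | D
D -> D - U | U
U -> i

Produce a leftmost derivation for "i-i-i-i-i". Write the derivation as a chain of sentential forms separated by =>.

E => D => D-U => D-U-U => D-U-U-U => D-U-U-U-U => U-U-U-U-U => i-U-U-U-U => i-i-U-U-U => i-i-i-U-U => i-i-i-i-U => i-i-i-i-i

E => D   [E -> D]
D => D-U   [D -> D - U]
D-U => D-U-U   [D -> D - U]
D-U-U => D-U-U-U   [D -> D - U]
D-U-U-U => D-U-U-U-U   [D -> D - U]
D-U-U-U-U => U-U-U-U-U   [D -> U]
U-U-U-U-U => i-U-U-U-U   [U -> i]
i-U-U-U-U => i-i-U-U-U   [U -> i]
i-i-U-U-U => i-i-i-U-U   [U -> i]
i-i-i-U-U => i-i-i-i-U   [U -> i]
i-i-i-i-U => i-i-i-i-i   [U -> i]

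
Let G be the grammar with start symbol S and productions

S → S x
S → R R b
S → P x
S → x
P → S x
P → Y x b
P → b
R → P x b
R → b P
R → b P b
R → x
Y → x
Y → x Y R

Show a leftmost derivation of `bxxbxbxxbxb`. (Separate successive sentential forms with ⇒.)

S ⇒ RRb   [S → R R b]
RRb ⇒ PxbRb   [R → P x b]
PxbRb ⇒ SxxbRb   [P → S x]
SxxbRb ⇒ RRbxxbRb   [S → R R b]
RRbxxbRb ⇒ bPbRbxxbRb   [R → b P b]
bPbRbxxbRb ⇒ bSxbRbxxbRb   [P → S x]
bSxbRbxxbRb ⇒ bxxbRbxxbRb   [S → x]
bxxbRbxxbRb ⇒ bxxbxbxxbRb   [R → x]
bxxbxbxxbRb ⇒ bxxbxbxxbxb   [R → x]

S ⇒ RRb ⇒ PxbRb ⇒ SxxbRb ⇒ RRbxxbRb ⇒ bPbRbxxbRb ⇒ bSxbRbxxbRb ⇒ bxxbRbxxbRb ⇒ bxxbxbxxbRb ⇒ bxxbxbxxbxb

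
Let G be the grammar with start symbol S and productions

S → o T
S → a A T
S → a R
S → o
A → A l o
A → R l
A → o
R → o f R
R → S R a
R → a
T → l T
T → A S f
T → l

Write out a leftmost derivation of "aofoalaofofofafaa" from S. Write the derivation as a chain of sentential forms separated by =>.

S=>aR=>aofR=>aofSRa=>aofoTRa=>aofoASfRa=>aofoRlSfRa=>aofoalSfRa=>aofoalaRfRa=>aofoalaofRfRa=>aofoalaofofRfRa=>aofoalaofofofRfRa=>aofoalaofofofafRa=>aofoalaofofofafaa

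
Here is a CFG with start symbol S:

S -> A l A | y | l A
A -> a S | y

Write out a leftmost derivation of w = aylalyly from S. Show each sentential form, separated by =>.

S => AlA => aSlA => aAlAlA => aylAlA => aylaSlA => aylalAlA => aylalylA => aylalyly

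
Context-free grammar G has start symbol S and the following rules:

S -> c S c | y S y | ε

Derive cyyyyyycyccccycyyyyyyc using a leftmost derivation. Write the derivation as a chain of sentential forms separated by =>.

S=>cSc=>cySyc=>cyySyyc=>cyyySyyyc=>cyyyySyyyyc=>cyyyyySyyyyyc=>cyyyyyySyyyyyyc=>cyyyyyycScyyyyyyc=>cyyyyyycySycyyyyyyc=>cyyyyyycycScycyyyyyyc=>cyyyyyycyccSccycyyyyyyc=>cyyyyyycyccccycyyyyyyc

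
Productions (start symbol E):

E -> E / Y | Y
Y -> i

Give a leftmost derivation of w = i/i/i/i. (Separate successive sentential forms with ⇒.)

E ⇒ E/Y   [E -> E / Y]
E/Y ⇒ E/Y/Y   [E -> E / Y]
E/Y/Y ⇒ E/Y/Y/Y   [E -> E / Y]
E/Y/Y/Y ⇒ Y/Y/Y/Y   [E -> Y]
Y/Y/Y/Y ⇒ i/Y/Y/Y   [Y -> i]
i/Y/Y/Y ⇒ i/i/Y/Y   [Y -> i]
i/i/Y/Y ⇒ i/i/i/Y   [Y -> i]
i/i/i/Y ⇒ i/i/i/i   [Y -> i]

E ⇒ E/Y ⇒ E/Y/Y ⇒ E/Y/Y/Y ⇒ Y/Y/Y/Y ⇒ i/Y/Y/Y ⇒ i/i/Y/Y ⇒ i/i/i/Y ⇒ i/i/i/i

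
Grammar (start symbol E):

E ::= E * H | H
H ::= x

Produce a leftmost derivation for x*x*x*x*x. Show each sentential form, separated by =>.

E => E*H => E*H*H => E*H*H*H => E*H*H*H*H => H*H*H*H*H => x*H*H*H*H => x*x*H*H*H => x*x*x*H*H => x*x*x*x*H => x*x*x*x*x

E => E*H   [E ::= E * H]
E*H => E*H*H   [E ::= E * H]
E*H*H => E*H*H*H   [E ::= E * H]
E*H*H*H => E*H*H*H*H   [E ::= E * H]
E*H*H*H*H => H*H*H*H*H   [E ::= H]
H*H*H*H*H => x*H*H*H*H   [H ::= x]
x*H*H*H*H => x*x*H*H*H   [H ::= x]
x*x*H*H*H => x*x*x*H*H   [H ::= x]
x*x*x*H*H => x*x*x*x*H   [H ::= x]
x*x*x*x*H => x*x*x*x*x   [H ::= x]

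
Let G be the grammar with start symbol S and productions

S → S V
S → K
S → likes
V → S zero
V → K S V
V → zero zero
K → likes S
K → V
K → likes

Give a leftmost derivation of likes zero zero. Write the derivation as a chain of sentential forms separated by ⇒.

S ⇒ S V ⇒ K V ⇒ likes V ⇒ likes zero zero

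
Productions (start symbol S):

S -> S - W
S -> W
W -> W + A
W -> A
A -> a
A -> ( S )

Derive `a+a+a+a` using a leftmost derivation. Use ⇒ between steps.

S ⇒ W ⇒ W+A ⇒ W+A+A ⇒ W+A+A+A ⇒ A+A+A+A ⇒ a+A+A+A ⇒ a+a+A+A ⇒ a+a+a+A ⇒ a+a+a+a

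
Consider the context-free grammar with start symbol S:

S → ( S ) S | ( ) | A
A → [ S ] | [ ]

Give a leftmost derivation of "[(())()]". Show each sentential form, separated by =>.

S => A   [S → A]
A => [S]   [A → [ S ]]
[S] => [(S)S]   [S → ( S ) S]
[(S)S] => [(())S]   [S → ( )]
[(())S] => [(())()]   [S → ( )]

S => A => [S] => [(S)S] => [(())S] => [(())()]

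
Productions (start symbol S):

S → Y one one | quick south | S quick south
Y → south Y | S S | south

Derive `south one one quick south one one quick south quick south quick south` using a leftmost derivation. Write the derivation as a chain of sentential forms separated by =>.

S => S quick south => S quick south quick south => S quick south quick south quick south => Y one one quick south quick south quick south => S S one one quick south quick south quick south => Y one one S one one quick south quick south quick south => south one one S one one quick south quick south quick south => south one one quick south one one quick south quick south quick south

S => S quick south   [S → S quick south]
S quick south => S quick south quick south   [S → S quick south]
S quick south quick south => S quick south quick south quick south   [S → S quick south]
S quick south quick south quick south => Y one one quick south quick south quick south   [S → Y one one]
Y one one quick south quick south quick south => S S one one quick south quick south quick south   [Y → S S]
S S one one quick south quick south quick south => Y one one S one one quick south quick south quick south   [S → Y one one]
Y one one S one one quick south quick south quick south => south one one S one one quick south quick south quick south   [Y → south]
south one one S one one quick south quick south quick south => south one one quick south one one quick south quick south quick south   [S → quick south]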